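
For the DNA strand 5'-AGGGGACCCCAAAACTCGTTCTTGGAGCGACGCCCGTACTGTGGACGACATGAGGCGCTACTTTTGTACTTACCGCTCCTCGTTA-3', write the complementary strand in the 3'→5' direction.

Base-pairing A↔T, G↔C gives the complement. The complementary strand is antiparallel, so paired with a 5'→3' strand it runs 3'→5'.

3'-TCCCCTGGGGTTTTGAGCAAGAACCTCGCTGCGGGCATGACACCTGCTGTACTCCGCGATGAAAACATGAATGGCGAGGAGCAAT-5'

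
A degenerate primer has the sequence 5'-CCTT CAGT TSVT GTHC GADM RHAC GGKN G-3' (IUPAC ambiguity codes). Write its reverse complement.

Standard pairs A↔T, G↔C; ambiguity codes pair R↔Y, M↔K, S↔S, D↔H, V↔B, N↔N. Complement (GGAAGTCAASBACADGCTHKYDTGCCMNC), then reverse for 5'→3'.

5′-CNMCCGTDYKHTCGDACABSAACTGAAGG-3′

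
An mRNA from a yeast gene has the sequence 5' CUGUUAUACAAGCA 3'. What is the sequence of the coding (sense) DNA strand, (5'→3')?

5'-CTGTTATACAAGCA-3'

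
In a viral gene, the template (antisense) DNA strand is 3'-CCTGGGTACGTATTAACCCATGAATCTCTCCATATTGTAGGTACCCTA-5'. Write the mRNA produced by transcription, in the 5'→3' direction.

Reading the template 3'→5' as shown, RNA polymerase pairs each base (A→U, T→A, G↔C) to build mRNA 5'→3' directly.

5'-GGACCCAUGCAUAAUUGGGUACUUAGAGAGGUAUAACAUCCAUGGGAU-3'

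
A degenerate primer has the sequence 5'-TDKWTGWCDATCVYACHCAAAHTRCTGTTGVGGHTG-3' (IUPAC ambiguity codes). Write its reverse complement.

5'-CADCCBCAACAGYADTTTGDGTRBGATHGWCAWMHA-3'

Standard pairs A↔T, G↔C; ambiguity codes pair R↔Y, K↔M, W↔W, D↔H, V↔B. Complement (AHMWACWGHTAGBRTGDGTTTDAYGACAACBCCDAC), then reverse for 5'→3'.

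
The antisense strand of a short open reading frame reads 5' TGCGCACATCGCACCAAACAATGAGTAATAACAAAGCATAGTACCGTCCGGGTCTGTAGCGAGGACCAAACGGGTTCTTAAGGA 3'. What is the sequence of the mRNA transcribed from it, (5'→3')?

RNA polymerase reads the template 3'→5' and synthesizes mRNA 5'→3' by base-pairing (A→U, T→A, G↔C). The complement of the template is ACGCGTGTAGCGTGGTTTGTTACTCATTATTGTTTCGTATCATGGCAGGCCCAGACATCGCTCCTGGTTTGCCCAAGAATTCCT; antiparallel, so 5'→3' the coding strand is TCCTTAAGAACCCGTTTGGTCCTCGCTACAGACCCGGACGGTACTATGCTTTGTTATTACTCATTGTTTGGTGCGATGTGCGCA. Replace T with U for the mRNA.

5'-UCCUUAAGAACCCGUUUGGUCCUCGCUACAGACCCGGACGGUACUAUGCUUUGUUAUUACUCAUUGUUUGGUGCGAUGUGCGCA-3'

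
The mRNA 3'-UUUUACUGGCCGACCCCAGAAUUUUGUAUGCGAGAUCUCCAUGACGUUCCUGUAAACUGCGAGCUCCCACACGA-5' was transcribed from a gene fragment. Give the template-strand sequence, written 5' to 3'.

Written 5'→3' the mRNA is AGCACACCCUCGAGCGUCAAAUGUCCUUGCAGUACCUCUAGAGCGUAUGUUUUAAGACCCCAGCCGGUCAUUUU, so the coding DNA strand is AGCACACCCTCGAGCGTCAAATGTCCTTGCAGTACCTCTAGAGCGTATGTTTTAAGACCCCAGCCGGTCATTTT. The template is its reverse complement.

5'-AAAATGACCGGCTGGGGTCTTAAAACATACGCTCTAGAGGTACTGCAAGGACATTTGACGCTCGAGGGTGTGCT-3'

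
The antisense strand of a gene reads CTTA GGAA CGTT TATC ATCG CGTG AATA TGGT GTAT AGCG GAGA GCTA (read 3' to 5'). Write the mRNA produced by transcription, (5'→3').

Reading the template 3'→5' as shown, RNA polymerase pairs each base (A→U, T→A, G↔C) to build mRNA 5'→3' directly.

5'-GAAUCCUUGCAAAUAGUAGCGCACUUAUACCACAUAUCGCCUCUCGAU-3'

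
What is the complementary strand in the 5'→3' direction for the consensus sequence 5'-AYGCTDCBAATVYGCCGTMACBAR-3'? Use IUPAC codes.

5'-YTVGTKACGGCRBATTVGHAGCRT-3'

Standard pairs A↔T, G↔C; ambiguity codes pair R↔Y, M↔K, B↔V, D↔H. Complement (TRCGAHGVTTABRCGGCAKTGVTY), then reverse for 5'→3'.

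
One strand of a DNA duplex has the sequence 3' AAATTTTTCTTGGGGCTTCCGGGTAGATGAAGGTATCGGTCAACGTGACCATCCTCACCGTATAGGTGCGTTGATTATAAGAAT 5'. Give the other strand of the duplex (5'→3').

5'-TTTAAAAAGAACCCCGAAGGCCCATCTACTTCCATAGCCAGTTGCACTGGTAGGAGTGGCATATCCACGCAACTAATATTCTTA-3'

The strand is given 3'→5', so its complement runs 5'→3' in the same left-to-right order: pair each base A↔T, G↔C.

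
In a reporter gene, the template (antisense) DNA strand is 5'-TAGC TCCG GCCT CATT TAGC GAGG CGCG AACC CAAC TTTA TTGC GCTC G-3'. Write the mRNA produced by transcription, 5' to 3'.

5′-CGAGCGCAAUAAAGUUGGGUUCGCGCCUCGCUAAAUGAGGCCGGAGCUA-3′

The mRNA has the sequence of the coding strand (reverse complement of the template) with T→U. Reverse complement of TAGCTCCGGCCTCATTTAGCGAGGCGCGAACCCAACTTTATTGCGCTCG is CGAGCGCAATAAAGTTGGGTTCGCGCCTCGCTAAATGAGGCCGGAGCTA; then T→U.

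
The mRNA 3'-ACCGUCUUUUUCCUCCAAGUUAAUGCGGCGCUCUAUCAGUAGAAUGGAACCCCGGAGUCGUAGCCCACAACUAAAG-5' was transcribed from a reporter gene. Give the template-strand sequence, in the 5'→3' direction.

5'-TGGCAGAAAAAGGAGGTTCAATTACGCCGCGAGATAGTCATCTTACCTTGGGGCCTCAGCATCGGGTGTTGATTTC-3'

Written 5'→3' the mRNA is GAAAUCAACACCCGAUGCUGAGGCCCCAAGGUAAGAUGACUAUCUCGCGGCGUAAUUGAACCUCCUUUUUCUGCCA, so the coding DNA strand is GAAATCAACACCCGATGCTGAGGCCCCAAGGTAAGATGACTATCTCGCGGCGTAATTGAACCTCCTTTTTCTGCCA. The template is its reverse complement.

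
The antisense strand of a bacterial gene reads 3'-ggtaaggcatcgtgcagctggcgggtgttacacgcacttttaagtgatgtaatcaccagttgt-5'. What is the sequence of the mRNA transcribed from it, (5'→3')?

Reading the template 3'→5' as shown, RNA polymerase pairs each base (A→U, T→A, G↔C) to build mRNA 5'→3' directly.

5'-CCAUUCCGUAGCACGUCGACCGCCCACAAUGUGCGUGAAAAUUCACUACAUUAGUGGUCAACA-3'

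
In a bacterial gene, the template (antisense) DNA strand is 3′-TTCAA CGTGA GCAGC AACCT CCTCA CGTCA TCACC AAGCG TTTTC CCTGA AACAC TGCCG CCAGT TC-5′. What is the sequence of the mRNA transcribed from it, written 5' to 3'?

Reading the template 3'→5' as shown, RNA polymerase pairs each base (A→U, T→A, G↔C) to build mRNA 5'→3' directly.

5′-AAGUUGCACUCGUCGUUGGAGGAGUGCAGUAGUGGUUCGCAAAAGGGACUUUGUGACGGCGGUCAAG-3′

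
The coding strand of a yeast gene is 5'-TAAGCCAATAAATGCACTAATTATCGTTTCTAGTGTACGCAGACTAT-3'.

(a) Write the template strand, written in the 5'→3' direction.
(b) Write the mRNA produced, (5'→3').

(a) 5′-ATAGTCTGCGTACACTAGAAACGATAATTAGTGCATTTATTGGCTTA-3′
(b) 5′-UAAGCCAAUAAAUGCACUAAUUAUCGUUUCUAGUGUACGCAGACUAU-3′

(a) The template strand is the reverse complement of the coding strand: complement ATTCGGTTATTTACGTGATTAATAGCAAAGATCACATGCGTCTGATA, then reverse.
(b) mRNA matches the coding strand with T→U.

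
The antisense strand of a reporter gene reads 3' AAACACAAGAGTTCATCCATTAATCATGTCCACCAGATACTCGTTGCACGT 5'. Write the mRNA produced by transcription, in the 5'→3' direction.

Reading the template 3'→5' as shown, RNA polymerase pairs each base (A→U, T→A, G↔C) to build mRNA 5'→3' directly.

5'-UUUGUGUUCUCAAGUAGGUAAUUAGUACAGGUGGUCUAUGAGCAACGUGCA-3'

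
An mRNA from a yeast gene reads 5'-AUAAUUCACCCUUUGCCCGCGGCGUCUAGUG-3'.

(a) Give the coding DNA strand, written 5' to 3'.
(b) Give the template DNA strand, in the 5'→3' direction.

(a) 5'-ATAATTCACCCTTTGCCCGCGGCGTCTAGTG-3'
(b) 5'-CACTAGACGCCGCGGGCAAAGGGTGAATTAT-3'

(a) The coding strand matches the mRNA with U→T.
(b) The template strand is the reverse complement of the coding strand.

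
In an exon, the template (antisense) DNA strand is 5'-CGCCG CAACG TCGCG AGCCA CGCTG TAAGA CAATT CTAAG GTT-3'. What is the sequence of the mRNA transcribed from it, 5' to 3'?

5'-AACCUUAGAAUUGUCUUACAGCGUGGCUCGCGACGUUGCGGCG-3'

The mRNA has the sequence of the coding strand (reverse complement of the template) with T→U. Reverse complement of CGCCGCAACGTCGCGAGCCACGCTGTAAGACAATTCTAAGGTT is AACCTTAGAATTGTCTTACAGCGTGGCTCGCGACGTTGCGGCG; then T→U.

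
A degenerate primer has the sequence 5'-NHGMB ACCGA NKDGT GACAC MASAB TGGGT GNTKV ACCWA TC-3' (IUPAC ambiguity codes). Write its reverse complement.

5'-GATWGGTBMANCACCCAVTSTKGTGTCACHMNTCGGTVKCDN-3'

Standard pairs A↔T, G↔C; ambiguity codes pair M↔K, W↔W, S↔S, B↔V, D↔H, N↔N. Complement (NDCKVTGGCTNMHCACTGTGKTSTVACCCACNAMBTGGWTAG), then reverse for 5'→3'.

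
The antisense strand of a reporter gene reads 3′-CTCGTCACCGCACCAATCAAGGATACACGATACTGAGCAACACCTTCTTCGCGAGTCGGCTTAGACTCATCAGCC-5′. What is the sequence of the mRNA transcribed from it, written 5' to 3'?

5'-GAGCAGUGGCGUGGUUAGUUCCUAUGUGCUAUGACUCGUUGUGGAAGAAGCGCUCAGCCGAAUCUGAGUAGUCGG-3'

Reading the template 3'→5' as shown, RNA polymerase pairs each base (A→U, T→A, G↔C) to build mRNA 5'→3' directly.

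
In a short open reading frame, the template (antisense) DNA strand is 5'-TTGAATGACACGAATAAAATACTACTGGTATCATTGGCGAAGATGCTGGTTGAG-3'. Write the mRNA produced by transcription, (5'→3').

RNA polymerase reads the template 3'→5' and synthesizes mRNA 5'→3' by base-pairing (A→U, T→A, G↔C). The complement of the template is AACTTACTGTGCTTATTTTATGATGACCATAGTAACCGCTTCTACGACCAACTC; antiparallel, so 5'→3' the coding strand is CTCAACCAGCATCTTCGCCAATGATACCAGTAGTATTTTATTCGTGTCATTCAA. Replace T with U for the mRNA.

5'-CUCAACCAGCAUCUUCGCCAAUGAUACCAGUAGUAUUUUAUUCGUGUCAUUCAA-3'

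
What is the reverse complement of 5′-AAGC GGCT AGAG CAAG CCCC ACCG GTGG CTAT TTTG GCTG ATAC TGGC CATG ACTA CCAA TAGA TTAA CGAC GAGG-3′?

5'-CCTCGTCGTTAATCTATTGGTAGTCATGGCCAGTATCAGCCAAAATAGCCACCGGTGGGGCTTGCTCTAGCCGCTT-3'

Complement each base (A↔T, G↔C): TTCGCCGATCTCGTTCGGGGTGGCCACCGATAAAACCGACTATGACCGGTACTGATGGTTATCTAATTGCTGCTCC. Then reverse.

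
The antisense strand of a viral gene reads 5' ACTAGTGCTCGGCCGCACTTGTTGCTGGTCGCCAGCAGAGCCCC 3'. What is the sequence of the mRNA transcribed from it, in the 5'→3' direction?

5′-GGGGCUCUGCUGGCGACCAGCAACAAGUGCGGCCGAGCACUAGU-3′

RNA polymerase reads the template 3'→5' and synthesizes mRNA 5'→3' by base-pairing (A→U, T→A, G↔C). The complement of the template is TGATCACGAGCCGGCGTGAACAACGACCAGCGGTCGTCTCGGGG; antiparallel, so 5'→3' the coding strand is GGGGCTCTGCTGGCGACCAGCAACAAGTGCGGCCGAGCACTAGT. Replace T with U for the mRNA.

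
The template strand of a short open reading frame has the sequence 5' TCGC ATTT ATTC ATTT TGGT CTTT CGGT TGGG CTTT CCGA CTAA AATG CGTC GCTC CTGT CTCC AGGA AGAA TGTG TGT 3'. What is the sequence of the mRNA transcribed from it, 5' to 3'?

The mRNA has the sequence of the coding strand (reverse complement of the template) with T→U. Reverse complement of TCGCATTTATTCATTTTGGTCTTTCGGTTGGGCTTTCCGACTAAAATGCGTCGCTCCTGTCTCCAGGAAGAATGTGTGT is ACACACATTCTTCCTGGAGACAGGAGCGACGCATTTTAGTCGGAAAGCCCAACCGAAAGACCAAAATGAATAAATGCGA; then T→U.

5'-ACACACAUUCUUCCUGGAGACAGGAGCGACGCAUUUUAGUCGGAAAGCCCAACCGAAAGACCAAAAUGAAUAAAUGCGA-3'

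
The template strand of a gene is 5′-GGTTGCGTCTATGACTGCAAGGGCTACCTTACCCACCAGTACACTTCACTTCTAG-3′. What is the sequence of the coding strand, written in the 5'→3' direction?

5'-CTAGAAGTGAAGTGTACTGGTGGGTAAGGTAGCCCTTGCAGTCATAGACGCAACC-3'

The coding strand is complementary and antiparallel to the template: take the complement (A↔T, G↔C) and reverse.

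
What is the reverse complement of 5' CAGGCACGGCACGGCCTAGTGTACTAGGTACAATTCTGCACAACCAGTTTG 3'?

Reading the sequence 3'→5' and pairing each base (A↔T, G↔C) gives the reverse complement directly.

5'-CAAACTGGTTGTGCAGAATTGTACCTAGTACACTAGGCCGTGCCGTGCCTG-3'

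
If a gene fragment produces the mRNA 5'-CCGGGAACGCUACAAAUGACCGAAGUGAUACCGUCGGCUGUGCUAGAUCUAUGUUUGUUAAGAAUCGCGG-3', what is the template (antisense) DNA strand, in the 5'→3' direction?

5'-CCGCGATTCTTAACAAACATAGATCTAGCACAGCCGACGGTATCACTTCGGTCATTTGTAGCGTTCCCGG-3'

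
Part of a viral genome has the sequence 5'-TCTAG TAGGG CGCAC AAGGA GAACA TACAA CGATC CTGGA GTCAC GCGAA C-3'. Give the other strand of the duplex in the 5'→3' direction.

5'-GTTCGCGTGACTCCAGGATCGTTGTATGTTCTCCTTGTGCGCCCTACTAGA-3'

The complement of TCTAGTAGGGCGCACAAGGAGAACATACAACGATCCTGGAGTCACGCGAAC is AGATCATCCCGCGTGTTCCTCTTGTATGTTGCTAGGACCTCAGTGCGCTTG (A↔T, G↔C). DNA strands are antiparallel, so the complementary strand runs 3'→5'; reversing gives the 5'→3' form.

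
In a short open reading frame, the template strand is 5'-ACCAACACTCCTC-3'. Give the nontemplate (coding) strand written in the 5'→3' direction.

5'-GAGGAGTGTTGGT-3'

The coding strand is complementary and antiparallel to the template: take the complement (A↔T, G↔C) and reverse.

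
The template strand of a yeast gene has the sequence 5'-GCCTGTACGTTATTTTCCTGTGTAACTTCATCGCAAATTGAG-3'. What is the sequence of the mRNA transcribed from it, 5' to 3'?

5'-CUCAAUUUGCGAUGAAGUUACACAGGAAAAUAACGUACAGGC-3'

RNA polymerase reads the template 3'→5' and synthesizes mRNA 5'→3' by base-pairing (A→U, T→A, G↔C). The complement of the template is CGGACATGCAATAAAAGGACACATTGAAGTAGCGTTTAACTC; antiparallel, so 5'→3' the coding strand is CTCAATTTGCGATGAAGTTACACAGGAAAATAACGTACAGGC. Replace T with U for the mRNA.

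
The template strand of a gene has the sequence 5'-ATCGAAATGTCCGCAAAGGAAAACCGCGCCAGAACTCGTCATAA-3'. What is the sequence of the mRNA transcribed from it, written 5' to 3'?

The mRNA has the sequence of the coding strand (reverse complement of the template) with T→U. Reverse complement of ATCGAAATGTCCGCAAAGGAAAACCGCGCCAGAACTCGTCATAA is TTATGACGAGTTCTGGCGCGGTTTTCCTTTGCGGACATTTCGAT; then T→U.

5'-UUAUGACGAGUUCUGGCGCGGUUUUCCUUUGCGGACAUUUCGAU-3'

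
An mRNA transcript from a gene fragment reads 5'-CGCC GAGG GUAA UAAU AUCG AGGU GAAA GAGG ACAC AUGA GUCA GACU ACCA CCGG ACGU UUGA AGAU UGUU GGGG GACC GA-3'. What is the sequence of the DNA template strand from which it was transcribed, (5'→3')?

5′-TCGGTCCCCCAACAATCTTCAAACGTCCGGTGGTAGTCTGACTCATGTGTCCTCTTTCACCTCGATATTATTACCCTCGGCG-3′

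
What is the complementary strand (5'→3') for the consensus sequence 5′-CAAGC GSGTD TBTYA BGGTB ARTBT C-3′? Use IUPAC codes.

Standard pairs A↔T, G↔C; ambiguity codes pair R↔Y, S↔S, B↔V, D↔H. Complement (GTTCGCSCAHAVARTVCCAVTYAVAG), then reverse for 5'→3'.

5'-GAVAYTVACCVTRAVAHACSCGCTTG-3'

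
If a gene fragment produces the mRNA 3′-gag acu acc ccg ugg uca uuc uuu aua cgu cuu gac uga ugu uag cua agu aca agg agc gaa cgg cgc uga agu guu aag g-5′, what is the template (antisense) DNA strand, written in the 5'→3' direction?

5'-CTCTGATGGGGCACCAGTAAGAAATATGCAGAACTGACTACAATCGATTCATGTTCCTCGCTTGCCGCGACTTCACAATTCC-3'

Written 5'→3' the mRNA is GGAAUUGUGAAGUCGCGGCAAGCGAGGAACAUGAAUCGAUUGUAGUCAGUUCUGCAUAUUUCUUACUGGUGCCCCAUCAGAG, so the coding DNA strand is GGAATTGTGAAGTCGCGGCAAGCGAGGAACATGAATCGATTGTAGTCAGTTCTGCATATTTCTTACTGGTGCCCCATCAGAG. The template is its reverse complement.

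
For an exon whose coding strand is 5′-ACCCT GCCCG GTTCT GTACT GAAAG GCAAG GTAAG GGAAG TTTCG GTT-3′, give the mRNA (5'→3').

mRNA has the coding-strand sequence with U in place of T.

5'-ACCCUGCCCGGUUCUGUACUGAAAGGCAAGGUAAGGGAAGUUUCGGUU-3'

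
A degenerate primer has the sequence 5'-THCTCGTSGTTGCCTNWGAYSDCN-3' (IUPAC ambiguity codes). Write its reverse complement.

5'-NGHSRTCWNAGGCAACSACGAGDA-3'

Standard pairs A↔T, G↔C; ambiguity codes pair Y↔R, W↔W, S↔S, D↔H, N↔N. Complement (ADGAGCASCAACGGANWCTRSHGN), then reverse for 5'→3'.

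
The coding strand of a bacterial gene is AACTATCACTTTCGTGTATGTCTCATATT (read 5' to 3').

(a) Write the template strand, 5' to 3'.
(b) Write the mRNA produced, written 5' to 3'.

(a) 5'-AATATGAGACATACACGAAAGTGATAGTT-3'
(b) 5'-AACUAUCACUUUCGUGUAUGUCUCAUAUU-3'

(a) The template strand is the reverse complement of the coding strand: complement TTGATAGTGAAAGCACATACAGAGTATAA, then reverse.
(b) mRNA matches the coding strand with T→U.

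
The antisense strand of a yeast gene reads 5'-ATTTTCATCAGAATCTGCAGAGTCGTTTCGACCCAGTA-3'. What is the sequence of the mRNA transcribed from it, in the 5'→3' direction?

The mRNA has the sequence of the coding strand (reverse complement of the template) with T→U. Reverse complement of ATTTTCATCAGAATCTGCAGAGTCGTTTCGACCCAGTA is TACTGGGTCGAAACGACTCTGCAGATTCTGATGAAAAT; then T→U.

5'-UACUGGGUCGAAACGACUCUGCAGAUUCUGAUGAAAAU-3'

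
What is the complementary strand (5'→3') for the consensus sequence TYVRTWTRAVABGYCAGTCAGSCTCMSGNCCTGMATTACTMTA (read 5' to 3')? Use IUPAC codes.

Standard pairs A↔T, G↔C; ambiguity codes pair R↔Y, M↔K, W↔W, S↔S, B↔V, N↔N. Complement (ARBYAWAYTBTVCRGTCAGTCSGAGKSCNGGACKTAATGAKAT), then reverse for 5'→3'.

5'-TAKAGTAATKCAGGNCSKGAGSCTGACTGRCVTBTYAWAYBRA-3'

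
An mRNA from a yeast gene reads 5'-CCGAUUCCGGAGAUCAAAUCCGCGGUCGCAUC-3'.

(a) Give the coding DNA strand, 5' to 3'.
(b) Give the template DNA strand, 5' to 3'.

(a) The coding strand matches the mRNA with U→T.
(b) The template strand is the reverse complement of the coding strand.

(a) 5'-CCGATTCCGGAGATCAAATCCGCGGTCGCATC-3'
(b) 5'-GATGCGACCGCGGATTTGATCTCCGGAATCGG-3'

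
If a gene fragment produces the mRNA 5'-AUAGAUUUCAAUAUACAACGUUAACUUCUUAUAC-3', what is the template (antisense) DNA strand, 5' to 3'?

Replace U with T to get the coding DNA strand: ATAGATTTCAATATACAACGTTAACTTCTTATAC. The template strand is its reverse complement (complement TATCTAAAGTTATATGTTGCAATTGAAGAATATG, then reverse).

5'-GTATAAGAAGTTAACGTTGTATATTGAAATCTAT-3'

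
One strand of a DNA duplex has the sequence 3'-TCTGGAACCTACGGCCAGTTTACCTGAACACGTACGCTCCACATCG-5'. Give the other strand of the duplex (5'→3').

The strand is given 3'→5', so its complement runs 5'→3' in the same left-to-right order: pair each base A↔T, G↔C.

5'-AGACCTTGGATGCCGGTCAAATGGACTTGTGCATGCGAGGTGTAGC-3'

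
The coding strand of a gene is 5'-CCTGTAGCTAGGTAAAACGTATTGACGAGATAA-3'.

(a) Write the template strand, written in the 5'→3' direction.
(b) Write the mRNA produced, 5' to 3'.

(a) 5'-TTATCTCGTCAATACGTTTTACCTAGCTACAGG-3'
(b) 5′-CCUGUAGCUAGGUAAAACGUAUUGACGAGAUAA-3′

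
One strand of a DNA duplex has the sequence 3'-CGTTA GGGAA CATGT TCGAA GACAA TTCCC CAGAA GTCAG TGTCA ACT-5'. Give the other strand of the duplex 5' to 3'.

5'-GCAATCCCTTGTACAAGCTTCTGTTAAGGGGTCTTCAGTCACAGTTGA-3'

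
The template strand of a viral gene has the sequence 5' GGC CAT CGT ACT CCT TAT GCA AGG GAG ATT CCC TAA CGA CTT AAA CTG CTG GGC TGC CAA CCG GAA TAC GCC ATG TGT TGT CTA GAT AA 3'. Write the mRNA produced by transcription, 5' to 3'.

5'-UUAUCUAGACAACACAUGGCGUAUUCCGGUUGGCAGCCCAGCAGUUUAAGUCGUUAGGGAAUCUCCCUUGCAUAAGGAGUACGAUGGCC-3'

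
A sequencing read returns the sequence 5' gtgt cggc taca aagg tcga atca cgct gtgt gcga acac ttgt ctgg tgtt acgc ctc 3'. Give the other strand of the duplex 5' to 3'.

5′-GAGGCGTAACACCAGACAAGTGTTCGCACACAGCGTGATTCGACCTTTGTAGCCGACAC-3′

The complement of GTGTCGGCTACAAAGGTCGAATCACGCTGTGTGCGAACACTTGTCTGGTGTTACGCCTC is CACAGCCGATGTTTCCAGCTTAGTGCGACACACGCTTGTGAACAGACCACAATGCGGAG (A↔T, G↔C). DNA strands are antiparallel, so the complementary strand runs 3'→5'; reversing gives the 5'→3' form.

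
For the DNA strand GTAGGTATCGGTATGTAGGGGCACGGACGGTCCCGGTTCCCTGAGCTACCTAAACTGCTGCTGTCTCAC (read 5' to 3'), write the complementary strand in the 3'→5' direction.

3'-CATCCATAGCCATACATCCCCGTGCCTGCCAGGGCCAAGGGACTCGATGGATTTGACGACGACAGAGTG-5'

Base-pairing A↔T, G↔C gives the complement. The complementary strand is antiparallel, so paired with a 5'→3' strand it runs 3'→5'.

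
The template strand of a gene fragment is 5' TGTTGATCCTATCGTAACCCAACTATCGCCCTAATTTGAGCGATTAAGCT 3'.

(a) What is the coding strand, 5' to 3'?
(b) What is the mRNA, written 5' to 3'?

(a) The coding strand is the reverse complement of the template: complement ACAACTAGGATAGCATTGGGTTGATAGCGGGATTAAACTCGCTAATTCGA, then reverse.
(b) mRNA has the coding-strand sequence with T→U.

(a) 5'-AGCTTAATCGCTCAAATTAGGGCGATAGTTGGGTTACGATAGGATCAACA-3'
(b) 5'-AGCUUAAUCGCUCAAAUUAGGGCGAUAGUUGGGUUACGAUAGGAUCAACA-3'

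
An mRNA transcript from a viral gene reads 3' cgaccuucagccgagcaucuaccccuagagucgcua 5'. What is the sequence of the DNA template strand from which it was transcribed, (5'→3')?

Written 5'→3' the mRNA is AUCGCUGAGAUCCCCAUCUACGAGCCGACUUCCAGC, so the coding DNA strand is ATCGCTGAGATCCCCATCTACGAGCCGACTTCCAGC. The template is its reverse complement.

5'-GCTGGAAGTCGGCTCGTAGATGGGGATCTCAGCGAT-3'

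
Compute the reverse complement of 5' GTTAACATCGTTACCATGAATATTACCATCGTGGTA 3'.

5'-TACCACGATGGTAATATTCATGGTAACGATGTTAAC-3'

Reading the sequence 3'→5' and pairing each base (A↔T, G↔C) gives the reverse complement directly.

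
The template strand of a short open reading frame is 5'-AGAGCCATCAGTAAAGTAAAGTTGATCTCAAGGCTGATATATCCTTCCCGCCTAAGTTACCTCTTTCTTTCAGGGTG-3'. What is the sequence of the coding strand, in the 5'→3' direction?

The coding strand is complementary and antiparallel to the template: take the complement (A↔T, G↔C) and reverse.

5′-CACCCTGAAAGAAAGAGGTAACTTAGGCGGGAAGGATATATCAGCCTTGAGATCAACTTTACTTTACTGATGGCTCT-3′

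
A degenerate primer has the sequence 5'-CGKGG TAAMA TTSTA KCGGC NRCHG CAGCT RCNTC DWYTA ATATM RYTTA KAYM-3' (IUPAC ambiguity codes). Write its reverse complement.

5′-KRTMTAARYKATATTARWHGANGYAGCTGCDGYNGCCGMTASAATKTTACCMCG-3′

Standard pairs A↔T, G↔C; ambiguity codes pair R↔Y, M↔K, W↔W, S↔S, D↔H, N↔N. Complement (GCMCCATTKTAASATMGCCGNYGDCGTCGAYGNAGHWRATTATAKYRAATMTRK), then reverse for 5'→3'.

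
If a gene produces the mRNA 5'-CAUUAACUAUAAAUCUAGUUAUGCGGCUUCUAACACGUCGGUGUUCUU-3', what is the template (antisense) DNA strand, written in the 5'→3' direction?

Replace U with T to get the coding DNA strand: CATTAACTATAAATCTAGTTATGCGGCTTCTAACACGTCGGTGTTCTT. The template strand is its reverse complement (complement GTAATTGATATTTAGATCAATACGCCGAAGATTGTGCAGCCACAAGAA, then reverse).

5'-AAGAACACCGACGTGTTAGAAGCCGCATAACTAGATTTATAGTTAATG-3'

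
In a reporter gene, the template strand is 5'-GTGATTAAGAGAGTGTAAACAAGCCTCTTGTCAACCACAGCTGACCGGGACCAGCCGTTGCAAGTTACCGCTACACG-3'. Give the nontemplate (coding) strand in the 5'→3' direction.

The coding strand is complementary and antiparallel to the template: take the complement (A↔T, G↔C) and reverse.

5'-CGTGTAGCGGTAACTTGCAACGGCTGGTCCCGGTCAGCTGTGGTTGACAAGAGGCTTGTTTACACTCTCTTAATCAC-3'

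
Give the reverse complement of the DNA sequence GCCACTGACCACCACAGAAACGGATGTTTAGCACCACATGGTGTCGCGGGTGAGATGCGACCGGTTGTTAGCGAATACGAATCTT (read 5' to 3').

5′-AAGATTCGTATTCGCTAACAACCGGTCGCATCTCACCCGCGACACCATGTGGTGCTAAACATCCGTTTCTGTGGTGGTCAGTGGC-3′

Reading the sequence 3'→5' and pairing each base (A↔T, G↔C) gives the reverse complement directly.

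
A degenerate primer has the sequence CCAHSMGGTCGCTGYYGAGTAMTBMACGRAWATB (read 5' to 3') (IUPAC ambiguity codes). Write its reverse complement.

Standard pairs A↔T, G↔C; ambiguity codes pair R↔Y, M↔K, W↔W, S↔S, B↔V, H↔D. Complement (GGTDSKCCAGCGACRRCTCATKAVKTGCYTWTAV), then reverse for 5'→3'.

5'-VATWTYCGTKVAKTACTCRRCAGCGACCKSDTGG-3'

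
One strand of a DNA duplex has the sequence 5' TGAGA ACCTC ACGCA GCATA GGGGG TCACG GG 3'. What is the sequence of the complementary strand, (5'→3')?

5'-CCCGTGACCCCCTATGCTGCGTGAGGTTCTCA-3'

The complement of TGAGAACCTCACGCAGCATAGGGGGTCACGGG is ACTCTTGGAGTGCGTCGTATCCCCCAGTGCCC (A↔T, G↔C). DNA strands are antiparallel, so the complementary strand runs 3'→5'; reversing gives the 5'→3' form.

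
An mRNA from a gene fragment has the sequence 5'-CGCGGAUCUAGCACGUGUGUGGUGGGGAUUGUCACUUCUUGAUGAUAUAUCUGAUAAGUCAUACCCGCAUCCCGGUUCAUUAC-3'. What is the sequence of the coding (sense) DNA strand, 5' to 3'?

5'-CGCGGATCTAGCACGTGTGTGGTGGGGATTGTCACTTCTTGATGATATATCTGATAAGTCATACCCGCATCCCGGTTCATTAC-3'

The coding DNA strand has the same 5'→3' sequence as the mRNA with U replaced by T.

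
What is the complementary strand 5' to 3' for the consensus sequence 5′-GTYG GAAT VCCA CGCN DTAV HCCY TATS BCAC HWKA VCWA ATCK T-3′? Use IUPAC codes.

Standard pairs A↔T, G↔C; ambiguity codes pair Y↔R, K↔M, W↔W, S↔S, B↔V, D↔H, N↔N. Complement (CARCCTTABGGTGCGNHATBDGGRATASVGTGDWMTBGWTTAGMA), then reverse for 5'→3'.

5'-AMGATTWGBTMWDGTGVSATARGGDBTAHNGCGTGGBATTCCRAC-3'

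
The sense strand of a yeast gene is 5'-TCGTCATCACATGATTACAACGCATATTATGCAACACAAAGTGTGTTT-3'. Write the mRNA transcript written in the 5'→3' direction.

5'-UCGUCAUCACAUGAUUACAACGCAUAUUAUGCAACACAAAGUGUGUUU-3'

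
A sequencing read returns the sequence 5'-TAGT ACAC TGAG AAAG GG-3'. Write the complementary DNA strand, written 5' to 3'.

5'-CCCTTTCTCAGTGTACTA-3'

Pairing A↔T and G↔C gives ATCATGTGACTCTTTCCC, running 3'→5'. Reverse for the 5'→3' convention.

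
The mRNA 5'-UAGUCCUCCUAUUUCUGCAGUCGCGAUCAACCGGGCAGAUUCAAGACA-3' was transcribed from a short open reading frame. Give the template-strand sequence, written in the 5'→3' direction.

5'-TGTCTTGAATCTGCCCGGTTGATCGCGACTGCAGAAATAGGAGGACTA-3'

Replace U with T to get the coding DNA strand: TAGTCCTCCTATTTCTGCAGTCGCGATCAACCGGGCAGATTCAAGACA. The template strand is its reverse complement (complement ATCAGGAGGATAAAGACGTCAGCGCTAGTTGGCCCGTCTAAGTTCTGT, then reverse).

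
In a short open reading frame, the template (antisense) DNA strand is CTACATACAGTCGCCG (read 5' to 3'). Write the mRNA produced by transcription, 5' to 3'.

RNA polymerase reads the template 3'→5' and synthesizes mRNA 5'→3' by base-pairing (A→U, T→A, G↔C). The complement of the template is GATGTATGTCAGCGGC; antiparallel, so 5'→3' the coding strand is CGGCGACTGTATGTAG. Replace T with U for the mRNA.

5'-CGGCGACUGUAUGUAG-3'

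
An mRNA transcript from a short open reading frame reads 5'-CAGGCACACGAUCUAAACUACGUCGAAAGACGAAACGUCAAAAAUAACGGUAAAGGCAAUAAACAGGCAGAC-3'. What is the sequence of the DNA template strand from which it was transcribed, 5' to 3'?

5'-GTCTGCCTGTTTATTGCCTTTACCGTTATTTTTGACGTTTCGTCTTTCGACGTAGTTTAGATCGTGTGCCTG-3'

Replace U with T to get the coding DNA strand: CAGGCACACGATCTAAACTACGTCGAAAGACGAAACGTCAAAAATAACGGTAAAGGCAATAAACAGGCAGAC. The template strand is its reverse complement (complement GTCCGTGTGCTAGATTTGATGCAGCTTTCTGCTTTGCAGTTTTTATTGCCATTTCCGTTATTTGTCCGTCTG, then reverse).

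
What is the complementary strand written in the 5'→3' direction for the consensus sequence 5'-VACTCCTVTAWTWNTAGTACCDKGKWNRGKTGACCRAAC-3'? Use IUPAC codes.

Standard pairs A↔T, G↔C; ambiguity codes pair R↔Y, K↔M, W↔W, D↔H, V↔B, N↔N. Complement (BTGAGGABATWAWNATCATGGHMCMWNYCMACTGGYTTG), then reverse for 5'→3'.

5'-GTTYGGTCAMCYNWMCMHGGTACTANWAWTABAGGAGTB-3'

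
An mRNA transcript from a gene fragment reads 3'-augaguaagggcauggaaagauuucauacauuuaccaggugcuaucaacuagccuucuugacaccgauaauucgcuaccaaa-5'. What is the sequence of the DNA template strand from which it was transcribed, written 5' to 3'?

Written 5'→3' the mRNA is AAACCAUCGCUUAAUAGCCACAGUUCUUCCGAUCAACUAUCGUGGACCAUUUACAUACUUUAGAAAGGUACGGGAAUGAGUA, so the coding DNA strand is AAACCATCGCTTAATAGCCACAGTTCTTCCGATCAACTATCGTGGACCATTTACATACTTTAGAAAGGTACGGGAATGAGTA. The template is its reverse complement.

5′-TACTCATTCCCGTACCTTTCTAAAGTATGTAAATGGTCCACGATAGTTGATCGGAAGAACTGTGGCTATTAAGCGATGGTTT-3′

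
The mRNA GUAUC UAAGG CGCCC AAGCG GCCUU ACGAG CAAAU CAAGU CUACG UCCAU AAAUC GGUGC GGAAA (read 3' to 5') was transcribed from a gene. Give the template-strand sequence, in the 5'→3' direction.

Written 5'→3' the mRNA is AAAGGCGUGGCUAAAUACCUGCAUCUGAACUAAACGAGCAUUCCGGCGAACCCGCGGAAUCUAUG, so the coding DNA strand is AAAGGCGTGGCTAAATACCTGCATCTGAACTAAACGAGCATTCCGGCGAACCCGCGGAATCTATG. The template is its reverse complement.

5'-CATAGATTCCGCGGGTTCGCCGGAATGCTCGTTTAGTTCAGATGCAGGTATTTAGCCACGCCTTT-3'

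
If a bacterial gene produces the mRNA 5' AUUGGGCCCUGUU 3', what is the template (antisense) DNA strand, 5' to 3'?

5'-AACAGGGCCCAAT-3'

Replace U with T to get the coding DNA strand: ATTGGGCCCTGTT. The template strand is its reverse complement (complement TAACCCGGGACAA, then reverse).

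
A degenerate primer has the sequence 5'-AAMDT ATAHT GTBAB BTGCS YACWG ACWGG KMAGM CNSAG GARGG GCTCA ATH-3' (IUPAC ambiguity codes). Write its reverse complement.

Standard pairs A↔T, G↔C; ambiguity codes pair R↔Y, M↔K, W↔W, S↔S, B↔V, D↔H, N↔N. Complement (TTKHATATDACAVTVVACGSRTGWCTGWCCMKTCKGNSTCCTYCCCGAGTTAD), then reverse for 5'→3'.

5'-DATTGAGCCCYTCCTSNGKCTKMCCWGTCWGTRSGCAVVTVACADTATAHKTT-3'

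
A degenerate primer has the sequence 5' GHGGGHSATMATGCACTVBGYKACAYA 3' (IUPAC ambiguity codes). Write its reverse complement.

Standard pairs A↔T, G↔C; ambiguity codes pair Y↔R, M↔K, S↔S, B↔V, H↔D. Complement (CDCCCDSTAKTACGTGABVCRMTGTRT), then reverse for 5'→3'.

5′-TRTGTMRCVBAGTGCATKATSDCCCDC-3′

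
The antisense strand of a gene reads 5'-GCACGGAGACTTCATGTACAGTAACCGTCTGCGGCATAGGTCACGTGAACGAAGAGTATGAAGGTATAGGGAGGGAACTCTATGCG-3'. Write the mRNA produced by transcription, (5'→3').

The mRNA has the sequence of the coding strand (reverse complement of the template) with T→U. Reverse complement of GCACGGAGACTTCATGTACAGTAACCGTCTGCGGCATAGGTCACGTGAACGAAGAGTATGAAGGTATAGGGAGGGAACTCTATGCG is CGCATAGAGTTCCCTCCCTATACCTTCATACTCTTCGTTCACGTGACCTATGCCGCAGACGGTTACTGTACATGAAGTCTCCGTGC; then T→U.

5′-CGCAUAGAGUUCCCUCCCUAUACCUUCAUACUCUUCGUUCACGUGACCUAUGCCGCAGACGGUUACUGUACAUGAAGUCUCCGUGC-3′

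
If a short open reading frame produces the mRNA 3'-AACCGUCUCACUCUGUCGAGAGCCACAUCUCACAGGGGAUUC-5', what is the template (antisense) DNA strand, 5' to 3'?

Written 5'→3' the mRNA is CUUAGGGGACACUCUACACCGAGAGCUGUCUCACUCUGCCAA, so the coding DNA strand is CTTAGGGGACACTCTACACCGAGAGCTGTCTCACTCTGCCAA. The template is its reverse complement.

5′-TTGGCAGAGTGAGACAGCTCTCGGTGTAGAGTGTCCCCTAAG-3′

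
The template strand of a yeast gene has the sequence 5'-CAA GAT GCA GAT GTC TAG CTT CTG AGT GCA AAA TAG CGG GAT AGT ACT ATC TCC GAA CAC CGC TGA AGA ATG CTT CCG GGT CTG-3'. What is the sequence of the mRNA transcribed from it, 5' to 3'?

5'-CAGACCCGGAAGCAUUCUUCAGCGGUGUUCGGAGAUAGUACUAUCCCGCUAUUUUGCACUCAGAAGCUAGACAUCUGCAUCUUG-3'

The mRNA has the sequence of the coding strand (reverse complement of the template) with T→U. Reverse complement of CAAGATGCAGATGTCTAGCTTCTGAGTGCAAAATAGCGGGATAGTACTATCTCCGAACACCGCTGAAGAATGCTTCCGGGTCTG is CAGACCCGGAAGCATTCTTCAGCGGTGTTCGGAGATAGTACTATCCCGCTATTTTGCACTCAGAAGCTAGACATCTGCATCTTG; then T→U.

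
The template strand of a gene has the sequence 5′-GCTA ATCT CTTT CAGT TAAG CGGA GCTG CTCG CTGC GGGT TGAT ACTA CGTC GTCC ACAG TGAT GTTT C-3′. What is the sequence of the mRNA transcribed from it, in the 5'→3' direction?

5'-GAAACAUCACUGUGGACGACGUAGUAUCAACCCGCAGCGAGCAGCUCCGCUUAACUGAAAGAGAUUAGC-3'

The mRNA has the sequence of the coding strand (reverse complement of the template) with T→U. Reverse complement of GCTAATCTCTTTCAGTTAAGCGGAGCTGCTCGCTGCGGGTTGATACTACGTCGTCCACAGTGATGTTTC is GAAACATCACTGTGGACGACGTAGTATCAACCCGCAGCGAGCAGCTCCGCTTAACTGAAAGAGATTAGC; then T→U.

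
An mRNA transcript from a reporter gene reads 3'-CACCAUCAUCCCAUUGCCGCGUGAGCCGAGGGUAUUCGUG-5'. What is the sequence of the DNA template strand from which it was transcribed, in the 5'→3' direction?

5'-GTGGTAGTAGGGTAACGGCGCACTCGGCTCCCATAAGCAC-3'

Written 5'→3' the mRNA is GUGCUUAUGGGAGCCGAGUGCGCCGUUACCCUACUACCAC, so the coding DNA strand is GTGCTTATGGGAGCCGAGTGCGCCGTTACCCTACTACCAC. The template is its reverse complement.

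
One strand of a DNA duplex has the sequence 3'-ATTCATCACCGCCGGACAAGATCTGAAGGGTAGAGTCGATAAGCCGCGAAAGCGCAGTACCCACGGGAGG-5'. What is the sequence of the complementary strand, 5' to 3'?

The strand is given 3'→5', so its complement runs 5'→3' in the same left-to-right order: pair each base A↔T, G↔C.

5′-TAAGTAGTGGCGGCCTGTTCTAGACTTCCCATCTCAGCTATTCGGCGCTTTCGCGTCATGGGTGCCCTCC-3′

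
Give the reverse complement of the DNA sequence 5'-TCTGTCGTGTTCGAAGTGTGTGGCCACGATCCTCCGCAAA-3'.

Reading the sequence 3'→5' and pairing each base (A↔T, G↔C) gives the reverse complement directly.

5'-TTTGCGGAGGATCGTGGCCACACACTTCGAACACGACAGA-3'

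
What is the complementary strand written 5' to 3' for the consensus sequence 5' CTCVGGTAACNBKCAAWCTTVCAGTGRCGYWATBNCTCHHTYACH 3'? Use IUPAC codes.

Standard pairs A↔T, G↔C; ambiguity codes pair R↔Y, K↔M, W↔W, B↔V, H↔D, N↔N. Complement (GAGBCCATTGNVMGTTWGAABGTCACYGCRWTAVNGAGDDARTGD), then reverse for 5'→3'.

5′-DGTRADDGAGNVATWRCGYCACTGBAAGWTTGMVNGTTACCBGAG-3′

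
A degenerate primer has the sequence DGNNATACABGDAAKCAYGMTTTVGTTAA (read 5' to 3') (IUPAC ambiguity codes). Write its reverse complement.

5'-TTAACBAAAKCRTGMTTHCVTGTATNNCH-3'

Standard pairs A↔T, G↔C; ambiguity codes pair Y↔R, M↔K, B↔V, D↔H, N↔N. Complement (HCNNTATGTVCHTTMGTRCKAAABCAATT), then reverse for 5'→3'.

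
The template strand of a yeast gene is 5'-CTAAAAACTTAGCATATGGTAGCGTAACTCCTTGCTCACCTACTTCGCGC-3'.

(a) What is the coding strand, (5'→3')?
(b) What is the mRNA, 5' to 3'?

(a) The coding strand is the reverse complement of the template: complement GATTTTTGAATCGTATACCATCGCATTGAGGAACGAGTGGATGAAGCGCG, then reverse.
(b) mRNA has the coding-strand sequence with T→U.

(a) 5'-GCGCGAAGTAGGTGAGCAAGGAGTTACGCTACCATATGCTAAGTTTTTAG-3'
(b) 5'-GCGCGAAGUAGGUGAGCAAGGAGUUACGCUACCAUAUGCUAAGUUUUUAG-3'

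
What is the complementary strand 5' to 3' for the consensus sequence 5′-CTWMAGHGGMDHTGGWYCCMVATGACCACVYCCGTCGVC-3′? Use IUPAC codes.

5'-GBCGACGGRBGTGGTCATBKGGRWCCADHKCCDCTKWAG-3'

Standard pairs A↔T, G↔C; ambiguity codes pair Y↔R, M↔K, W↔W, D↔H, V↔B. Complement (GAWKTCDCCKHDACCWRGGKBTACTGGTGBRGGCAGCBG), then reverse for 5'→3'.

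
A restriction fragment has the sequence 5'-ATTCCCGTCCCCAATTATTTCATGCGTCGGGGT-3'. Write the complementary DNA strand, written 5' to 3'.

Pairing A↔T and G↔C gives TAAGGGCAGGGGTTAATAAAGTACGCAGCCCCA, running 3'→5'. Reverse for the 5'→3' convention.

5′-ACCCCGACGCATGAAATAATTGGGGACGGGAAT-3′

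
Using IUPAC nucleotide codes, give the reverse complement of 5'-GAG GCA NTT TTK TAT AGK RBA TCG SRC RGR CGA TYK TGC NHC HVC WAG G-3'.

Standard pairs A↔T, G↔C; ambiguity codes pair R↔Y, K↔M, W↔W, S↔S, B↔V, H↔D, N↔N. Complement (CTCCGTNAAAAMATATCMYVTAGCSYGYCYGCTARMACGNDGDBGWTCC), then reverse for 5'→3'.

5′-CCTWGBDGDNGCAMRATCGYCYGYSCGATVYMCTATAMAAAANTGCCTC-3′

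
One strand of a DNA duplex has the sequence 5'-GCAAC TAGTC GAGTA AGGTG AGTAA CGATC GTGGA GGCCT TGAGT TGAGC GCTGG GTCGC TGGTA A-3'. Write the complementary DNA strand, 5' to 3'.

Pairing A↔T and G↔C gives CGTTGATCAGCTCATTCCACTCATTGCTAGCACCTCCGGAACTCAACTCGCGACCCAGCGACCATT, running 3'→5'. Reverse for the 5'→3' convention.

5'-TTACCAGCGACCCAGCGCTCAACTCAAGGCCTCCACGATCGTTACTCACCTTACTCGACTAGTTGC-3'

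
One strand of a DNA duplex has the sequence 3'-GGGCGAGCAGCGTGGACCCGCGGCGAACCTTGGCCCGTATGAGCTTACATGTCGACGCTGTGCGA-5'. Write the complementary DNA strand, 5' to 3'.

The strand is given 3'→5', so its complement runs 5'→3' in the same left-to-right order: pair each base A↔T, G↔C.

5'-CCCGCTCGTCGCACCTGGGCGCCGCTTGGAACCGGGCATACTCGAATGTACAGCTGCGACACGCT-3'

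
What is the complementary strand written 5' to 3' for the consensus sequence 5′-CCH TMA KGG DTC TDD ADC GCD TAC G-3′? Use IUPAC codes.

Standard pairs A↔T, G↔C; ambiguity codes pair M↔K, D↔H. Complement (GGDAKTMCCHAGAHHTHGCGHATGC), then reverse for 5'→3'.

5'-CGTAHGCGHTHHAGAHCCMTKADGG-3'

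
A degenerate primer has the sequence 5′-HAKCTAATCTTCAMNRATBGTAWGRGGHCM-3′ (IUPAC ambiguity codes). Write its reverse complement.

Standard pairs A↔T, G↔C; ambiguity codes pair R↔Y, M↔K, W↔W, B↔V, H↔D, N↔N. Complement (DTMGATTAGAAGTKNYTAVCATWCYCCDGK), then reverse for 5'→3'.

5'-KGDCCYCWTACVATYNKTGAAGATTAGMTD-3'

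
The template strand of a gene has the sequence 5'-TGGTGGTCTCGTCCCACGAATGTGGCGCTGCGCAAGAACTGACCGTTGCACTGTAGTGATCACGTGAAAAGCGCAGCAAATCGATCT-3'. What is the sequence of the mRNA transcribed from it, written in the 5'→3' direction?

RNA polymerase reads the template 3'→5' and synthesizes mRNA 5'→3' by base-pairing (A→U, T→A, G↔C). The complement of the template is ACCACCAGAGCAGGGTGCTTACACCGCGACGCGTTCTTGACTGGCAACGTGACATCACTAGTGCACTTTTCGCGTCGTTTAGCTAGA; antiparallel, so 5'→3' the coding strand is AGATCGATTTGCTGCGCTTTTCACGTGATCACTACAGTGCAACGGTCAGTTCTTGCGCAGCGCCACATTCGTGGGACGAGACCACCA. Replace T with U for the mRNA.

5'-AGAUCGAUUUGCUGCGCUUUUCACGUGAUCACUACAGUGCAACGGUCAGUUCUUGCGCAGCGCCACAUUCGUGGGACGAGACCACCA-3'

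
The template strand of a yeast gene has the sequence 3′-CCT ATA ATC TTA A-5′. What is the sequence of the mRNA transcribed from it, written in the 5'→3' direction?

Reading the template 3'→5' as shown, RNA polymerase pairs each base (A→U, T→A, G↔C) to build mRNA 5'→3' directly.

5'-GGAUAUUAGAAUU-3'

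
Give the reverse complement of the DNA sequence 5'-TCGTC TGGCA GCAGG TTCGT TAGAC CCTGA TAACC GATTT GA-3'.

5′-TCAAATCGGTTATCAGGGTCTAACGAACCTGCTGCCAGACGA-3′

Reading the sequence 3'→5' and pairing each base (A↔T, G↔C) gives the reverse complement directly.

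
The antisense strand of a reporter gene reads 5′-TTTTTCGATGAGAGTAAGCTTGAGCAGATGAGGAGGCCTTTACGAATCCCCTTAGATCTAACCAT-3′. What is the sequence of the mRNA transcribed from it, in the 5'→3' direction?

The mRNA has the sequence of the coding strand (reverse complement of the template) with T→U. Reverse complement of TTTTTCGATGAGAGTAAGCTTGAGCAGATGAGGAGGCCTTTACGAATCCCCTTAGATCTAACCAT is ATGGTTAGATCTAAGGGGATTCGTAAAGGCCTCCTCATCTGCTCAAGCTTACTCTCATCGAAAAA; then T→U.

5'-AUGGUUAGAUCUAAGGGGAUUCGUAAAGGCCUCCUCAUCUGCUCAAGCUUACUCUCAUCGAAAAA-3'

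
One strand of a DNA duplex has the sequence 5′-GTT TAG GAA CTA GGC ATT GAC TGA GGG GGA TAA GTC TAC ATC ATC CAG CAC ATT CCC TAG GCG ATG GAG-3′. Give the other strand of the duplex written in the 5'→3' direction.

The complement of GTTTAGGAACTAGGCATTGACTGAGGGGGATAAGTCTACATCATCCAGCACATTCCCTAGGCGATGGAG is CAAATCCTTGATCCGTAACTGACTCCCCCTATTCAGATGTAGTAGGTCGTGTAAGGGATCCGCTACCTC (A↔T, G↔C). DNA strands are antiparallel, so the complementary strand runs 3'→5'; reversing gives the 5'→3' form.

5'-CTCCATCGCCTAGGGAATGTGCTGGATGATGTAGACTTATCCCCCTCAGTCAATGCCTAGTTCCTAAAC-3'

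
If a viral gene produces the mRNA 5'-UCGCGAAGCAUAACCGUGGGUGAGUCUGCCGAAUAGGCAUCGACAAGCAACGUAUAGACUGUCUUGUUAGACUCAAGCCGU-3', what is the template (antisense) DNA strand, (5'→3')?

5'-ACGGCTTGAGTCTAACAAGACAGTCTATACGTTGCTTGTCGATGCCTATTCGGCAGACTCACCCACGGTTATGCTTCGCGA-3'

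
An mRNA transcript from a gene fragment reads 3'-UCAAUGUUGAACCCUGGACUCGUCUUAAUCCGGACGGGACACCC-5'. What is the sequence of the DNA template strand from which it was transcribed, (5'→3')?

Written 5'→3' the mRNA is CCCACAGGGCAGGCCUAAUUCUGCUCAGGUCCCAAGUUGUAACU, so the coding DNA strand is CCCACAGGGCAGGCCTAATTCTGCTCAGGTCCCAAGTTGTAACT. The template is its reverse complement.

5′-AGTTACAACTTGGGACCTGAGCAGAATTAGGCCTGCCCTGTGGG-3′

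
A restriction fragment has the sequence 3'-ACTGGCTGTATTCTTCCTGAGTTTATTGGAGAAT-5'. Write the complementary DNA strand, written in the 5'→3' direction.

5'-TGACCGACATAAGAAGGACTCAAATAACCTCTTA-3'

The strand is given 3'→5', so its complement runs 5'→3' in the same left-to-right order: pair each base A↔T, G↔C.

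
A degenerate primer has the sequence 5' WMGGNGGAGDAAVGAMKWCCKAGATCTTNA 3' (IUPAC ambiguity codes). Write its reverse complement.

5'-TNAAGATCTMGGWMKTCBTTHCTCCNCCKW-3'

Standard pairs A↔T, G↔C; ambiguity codes pair M↔K, W↔W, D↔H, V↔B, N↔N. Complement (WKCCNCCTCHTTBCTKMWGGMTCTAGAANT), then reverse for 5'→3'.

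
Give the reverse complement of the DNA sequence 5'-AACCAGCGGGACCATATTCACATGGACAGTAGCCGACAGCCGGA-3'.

5'-TCCGGCTGTCGGCTACTGTCCATGTGAATATGGTCCCGCTGGTT-3'

Reading the sequence 3'→5' and pairing each base (A↔T, G↔C) gives the reverse complement directly.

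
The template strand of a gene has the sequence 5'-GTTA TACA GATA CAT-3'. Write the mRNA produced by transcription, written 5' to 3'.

RNA polymerase reads the template 3'→5' and synthesizes mRNA 5'→3' by base-pairing (A→U, T→A, G↔C). The complement of the template is CAATATGTCTATGTA; antiparallel, so 5'→3' the coding strand is ATGTATCTGTATAAC. Replace T with U for the mRNA.

5′-AUGUAUCUGUAUAAC-3′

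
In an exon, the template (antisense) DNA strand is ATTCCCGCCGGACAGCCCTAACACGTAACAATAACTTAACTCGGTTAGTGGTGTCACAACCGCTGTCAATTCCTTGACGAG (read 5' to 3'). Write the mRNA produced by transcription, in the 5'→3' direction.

5'-CUCGUCAAGGAAUUGACAGCGGUUGUGACACCACUAACCGAGUUAAGUUAUUGUUACGUGUUAGGGCUGUCCGGCGGGAAU-3'

RNA polymerase reads the template 3'→5' and synthesizes mRNA 5'→3' by base-pairing (A→U, T→A, G↔C). The complement of the template is TAAGGGCGGCCTGTCGGGATTGTGCATTGTTATTGAATTGAGCCAATCACCACAGTGTTGGCGACAGTTAAGGAACTGCTC; antiparallel, so 5'→3' the coding strand is CTCGTCAAGGAATTGACAGCGGTTGTGACACCACTAACCGAGTTAAGTTATTGTTACGTGTTAGGGCTGTCCGGCGGGAAT. Replace T with U for the mRNA.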